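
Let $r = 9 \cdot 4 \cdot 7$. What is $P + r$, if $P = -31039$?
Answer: $-30787$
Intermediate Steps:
$r = 252$ ($r = 36 \cdot 7 = 252$)
$P + r = -31039 + 252 = -30787$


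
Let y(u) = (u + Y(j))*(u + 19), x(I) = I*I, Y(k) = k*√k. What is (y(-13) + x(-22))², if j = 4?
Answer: 206116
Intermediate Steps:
Y(k) = k^(3/2)
x(I) = I²
y(u) = (8 + u)*(19 + u) (y(u) = (u + 4^(3/2))*(u + 19) = (u + 8)*(19 + u) = (8 + u)*(19 + u))
(y(-13) + x(-22))² = ((152 + (-13)² + 27*(-13)) + (-22)²)² = ((152 + 169 - 351) + 484)² = (-30 + 484)² = 454² = 206116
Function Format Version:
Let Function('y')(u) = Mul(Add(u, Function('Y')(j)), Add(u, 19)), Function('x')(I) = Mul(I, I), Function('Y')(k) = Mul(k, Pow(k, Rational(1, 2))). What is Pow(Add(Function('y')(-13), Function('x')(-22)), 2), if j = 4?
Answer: 206116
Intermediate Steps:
Function('Y')(k) = Pow(k, Rational(3, 2))
Function('x')(I) = Pow(I, 2)
Function('y')(u) = Mul(Add(8, u), Add(19, u)) (Function('y')(u) = Mul(Add(u, Pow(4, Rational(3, 2))), Add(u, 19)) = Mul(Add(u, 8), Add(19, u)) = Mul(Add(8, u), Add(19, u)))
Pow(Add(Function('y')(-13), Function('x')(-22)), 2) = Pow(Add(Add(152, Pow(-13, 2), Mul(27, -13)), Pow(-22, 2)), 2) = Pow(Add(Add(152, 169, -351), 484), 2) = Pow(Add(-30, 484), 2) = Pow(454, 2) = 206116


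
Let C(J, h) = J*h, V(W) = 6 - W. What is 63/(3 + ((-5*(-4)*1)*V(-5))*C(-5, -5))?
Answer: 63/5503 ≈ 0.011448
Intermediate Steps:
63/(3 + ((-5*(-4)*1)*V(-5))*C(-5, -5)) = 63/(3 + ((-5*(-4)*1)*(6 - 1*(-5)))*(-5*(-5))) = 63/(3 + ((20*1)*(6 + 5))*25) = 63/(3 + (20*11)*25) = 63/(3 + 220*25) = 63/(3 + 5500) = 63/5503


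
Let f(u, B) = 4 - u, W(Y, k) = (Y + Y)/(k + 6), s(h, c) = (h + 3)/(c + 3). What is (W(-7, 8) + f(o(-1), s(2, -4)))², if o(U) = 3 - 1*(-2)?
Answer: 4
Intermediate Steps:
s(h, c) = (3 + h)/(3 + c)
W(Y, k) = 2*Y/(6 + k) (W(Y, k) = (2*Y)/(6 + k) = 2*Y/(6 + k))
o(U) = 5 (o(U) = 3 + 2 = 5)
(W(-7, 8) + f(o(-1), s(2, -4)))² = (2*(-7)/(6 + 8) + (4 - 1*5))² = (2*(-7)/14 + (4 - 5))² = (2*(-7)*(1/14) - 1)² = (-1 - 1)² = (-2)² = 4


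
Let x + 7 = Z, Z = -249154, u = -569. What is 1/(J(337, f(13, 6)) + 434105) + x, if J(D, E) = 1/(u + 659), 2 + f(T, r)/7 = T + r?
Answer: -9734583480521/39069451 ≈ -2.4916e+5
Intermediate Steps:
f(T, r) = -14 + 7*T + 7*r (f(T, r) = -14 + 7*(T + r) = -14 + (7*T + 7*r) = -14 + 7*T + 7*r)
J(D, E) = 1/90 (J(D, E) = 1/(-569 + 659) = 1/90)
x = -249161 (x = -7 - 249154 = -249161)
1/(J(337, f(13, 6)) + 434105) + x = 1/(1/90 + 434105) - 249161 = 1/(39069451/90) - 249161 = 90/39069451 - 249161 = -9734583480521/39069451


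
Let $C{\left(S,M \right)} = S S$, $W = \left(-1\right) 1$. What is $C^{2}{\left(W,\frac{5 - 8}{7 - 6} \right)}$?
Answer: $1$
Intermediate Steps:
$W = -1$
$C{\left(S,M \right)} = S^{2}$
$C^{2}{\left(W,\frac{5 - 8}{7 - 6} \right)} = \left(\left(-1\right)^{2}\right)^{2} = 1^{2} = 1$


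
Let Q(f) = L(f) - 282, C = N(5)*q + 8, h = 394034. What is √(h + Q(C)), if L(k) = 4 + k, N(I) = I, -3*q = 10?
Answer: √3543726/3 ≈ 627.49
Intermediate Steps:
q = -10/3 (q = -⅓*10 = -10/3 ≈ -3.3333)
C = -26/3 (C = 5*(-10/3) + 8 = -50/3 + 8 = -26/3 ≈ -8.6667)
Q(f) = -278 + f (Q(f) = (4 + f) - 282 = -278 + f)
√(h + Q(C)) = √(394034 + (-278 - 26/3)) = √(394034 - 860/3) = √(1181242/3) = √3543726/3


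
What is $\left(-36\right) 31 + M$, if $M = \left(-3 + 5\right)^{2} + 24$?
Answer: $-1088$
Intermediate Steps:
$M = 28$ ($M = 2^{2} + 24 = 4 + 24 = 28$)
$\left(-36\right) 31 + M = \left(-36\right) 31 + 28 = -1116 + 28 = -1088$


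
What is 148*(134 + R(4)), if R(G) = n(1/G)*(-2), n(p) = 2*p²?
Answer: 19795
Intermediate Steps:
R(G) = -4/G² (R(G) = (2*(1/G)²)*(-2) = (2/G²)*(-2) = -4/G²)
148*(134 + R(4)) = 148*(134 - 4/4²) = 148*(134 - 4*1/16) = 148*(134 - ¼) = 148*(535/4) = 19795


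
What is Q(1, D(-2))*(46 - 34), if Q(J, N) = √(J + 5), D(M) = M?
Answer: 12*√6 ≈ 29.394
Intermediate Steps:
Q(J, N) = √(5 + J)
Q(1, D(-2))*(46 - 34) = √(5 + 1)*(46 - 34) = √6*12 = 12*√6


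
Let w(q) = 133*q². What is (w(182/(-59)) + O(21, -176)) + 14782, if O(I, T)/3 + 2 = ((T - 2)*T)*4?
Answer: 1364473964/3481 ≈ 3.9198e+5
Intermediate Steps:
O(I, T) = -6 + 12*T*(-2 + T) (O(I, T) = -6 + 3*(((T - 2)*T)*4) = -6 + 3*(((-2 + T)*T)*4) = -6 + 3*((T*(-2 + T))*4) = -6 + 3*(4*T*(-2 + T)) = -6 + 12*T*(-2 + T))
(w(182/(-59)) + O(21, -176)) + 14782 = (133*(182/(-59))² + (-6 - 24*(-176) + 12*(-176)²)) + 14782 = (133*(182*(-1/59))² + (-6 + 4224 + 12*30976)) + 14782 = (133*(-182/59)² + (-6 + 4224 + 371712)) + 14782 = (133*(33124/3481) + 375930) + 14782 = (4405492/3481 + 375930) + 14782 = 1313017822/3481 + 14782 = 1364473964/3481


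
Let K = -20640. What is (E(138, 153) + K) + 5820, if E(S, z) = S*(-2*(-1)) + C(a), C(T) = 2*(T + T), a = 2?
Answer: -14536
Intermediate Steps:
C(T) = 4*T (C(T) = 2*(2*T) = 4*T)
E(S, z) = 8 + 2*S (E(S, z) = S*(-2*(-1)) + 4*2 = S*2 + 8 = 2*S + 8 = 8 + 2*S)
(E(138, 153) + K) + 5820 = ((8 + 2*138) - 20640) + 5820 = ((8 + 276) - 20640) + 5820 = (284 - 20640) + 5820 = -20356 + 5820 = -14536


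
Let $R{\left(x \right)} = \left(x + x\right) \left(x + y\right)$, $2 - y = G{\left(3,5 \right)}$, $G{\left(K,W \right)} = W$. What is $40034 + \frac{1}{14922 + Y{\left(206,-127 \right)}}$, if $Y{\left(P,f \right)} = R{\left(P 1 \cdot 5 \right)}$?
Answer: $\frac{85294118429}{2130542} \approx 40034.0$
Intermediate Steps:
$y = -3$ ($y = 2 - 5 = -3$)
$R{\left(x \right)} = 2 x \left(-3 + x\right)$ ($R{\left(x \right)} = \left(x + x\right) \left(x - 3\right) = 2 x \left(-3 + x\right)$)
$Y{\left(P,f \right)} = 10 P \left(-3 + 5 P\right)$ ($Y{\left(P,f \right)} = 2 P 1 \cdot 5 \left(-3 + P 1 \cdot 5\right) = 2 P 5 \left(-3 + P 5\right) = 2 \cdot 5 P \left(-3 + 5 P\right) = 10 P \left(-3 + 5 P\right)$)
$40034 + \frac{1}{14922 + Y{\left(206,-127 \right)}} = 40034 + \frac{1}{14922 + 10 \cdot 206 \left(-3 + 5 \cdot 206\right)} = 40034 + \frac{1}{14922 + 10 \cdot 206 \left(-3 + 1030\right)} = 40034 + \frac{1}{14922 + 10 \cdot 206 \cdot 1027} = 40034 + \frac{1}{14922 + 2115620} = 40034 + \frac{1}{2130542} = \frac{85294118429}{2130542}$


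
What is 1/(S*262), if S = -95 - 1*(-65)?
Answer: -1/7860 ≈ -0.00012723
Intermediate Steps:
S = -30 (S = -95 + 65 = -30)
1/(S*262) = 1/(-30*262) = 1/(-7860) = -1/7860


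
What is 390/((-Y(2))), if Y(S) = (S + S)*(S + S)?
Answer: -195/8 ≈ -24.375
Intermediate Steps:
Y(S) = 4*S**2 (Y(S) = (2*S)*(2*S) = 4*S**2)
390/((-Y(2))) = 390/((-4*2**2)) = 390/((-4*4)) = 390/((-1*16)) = 390/(-16) = 390*(-1/16) = -195/8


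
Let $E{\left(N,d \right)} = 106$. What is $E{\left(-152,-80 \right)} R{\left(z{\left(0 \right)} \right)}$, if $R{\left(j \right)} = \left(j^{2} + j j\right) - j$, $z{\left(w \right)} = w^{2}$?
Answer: $0$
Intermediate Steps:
$R{\left(j \right)} = - j + 2 j^{2}$ ($R{\left(j \right)} = \left(j^{2} + j^{2}\right) - j = 2 j^{2} - j = - j + 2 j^{2}$)
$E{\left(-152,-80 \right)} R{\left(z{\left(0 \right)} \right)} = 106 \cdot 0^{2} \left(-1 + 2 \cdot 0^{2}\right) = 106 \cdot 0 \left(-1 + 2 \cdot 0\right) = 106 \cdot 0 \left(-1 + 0\right) = 106 \cdot 0 \left(-1\right) = 106 \cdot 0 = 0$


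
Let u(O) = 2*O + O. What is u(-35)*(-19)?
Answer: 1995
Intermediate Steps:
u(O) = 3*O
u(-35)*(-19) = (3*(-35))*(-19) = -105*(-19) = 1995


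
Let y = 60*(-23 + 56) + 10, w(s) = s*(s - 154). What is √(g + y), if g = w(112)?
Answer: I*√2714 ≈ 52.096*I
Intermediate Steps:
w(s) = s*(-154 + s)
g = -4704 (g = 112*(-154 + 112) = 112*(-42) = -4704)
y = 1990 (y = 60*33 + 10 = 1980 + 10 = 1990)
√(g + y) = √(-4704 + 1990) = √(-2714) = I*√2714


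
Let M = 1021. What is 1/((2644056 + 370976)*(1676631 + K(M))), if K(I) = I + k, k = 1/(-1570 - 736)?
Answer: 1153/5832075156480676 ≈ 1.9770e-13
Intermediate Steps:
k = -1/2306 (k = 1/(-2306) = -1/2306 ≈ -0.00043365)
K(I) = -1/2306 + I (K(I) = I - 1/2306 = -1/2306 + I)
1/((2644056 + 370976)*(1676631 + K(M))) = 1/((2644056 + 370976)*(1676631 + (-1/2306 + 1021))) = 1/(3015032*(1676631 + 2354425/2306)) = 1/(3015032*(3868665511/2306)) = 1/(5832075156480676/1153) = 1153/5832075156480676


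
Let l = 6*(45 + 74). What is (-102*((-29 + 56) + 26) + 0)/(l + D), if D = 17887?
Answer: -5406/18601 ≈ -0.29063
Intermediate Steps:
l = 714 (l = 6*119 = 714)
(-102*((-29 + 56) + 26) + 0)/(l + D) = (-102*((-29 + 56) + 26) + 0)/(714 + 17887) = (-102*(27 + 26) + 0)/18601 = (-102*53 + 0)*(1/18601) = (-5406 + 0)*(1/18601) = -5406*1/18601 = -5406/18601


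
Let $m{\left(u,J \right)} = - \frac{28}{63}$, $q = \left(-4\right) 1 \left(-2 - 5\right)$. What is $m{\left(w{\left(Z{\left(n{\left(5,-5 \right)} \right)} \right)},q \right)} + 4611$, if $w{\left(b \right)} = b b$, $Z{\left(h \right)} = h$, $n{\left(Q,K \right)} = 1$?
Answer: $\frac{41495}{9} \approx 4610.6$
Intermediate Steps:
$q = 28$ ($q = \left(-4\right) \left(-7\right) = 28$)
$w{\left(b \right)} = b^{2}$
$m{\left(u,J \right)} = - \frac{4}{9}$ ($m{\left(u,J \right)} = \left(-28\right) \frac{1}{63} = - \frac{4}{9}$)
$m{\left(w{\left(Z{\left(n{\left(5,-5 \right)} \right)} \right)},q \right)} + 4611 = - \frac{4}{9} + 4611 = \frac{41495}{9}$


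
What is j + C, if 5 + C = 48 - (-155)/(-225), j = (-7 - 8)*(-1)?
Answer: 2579/45 ≈ 57.311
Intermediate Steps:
j = 15 (j = -15*(-1) = 15)
C = 1904/45 (C = -5 + (48 - (-155)/(-225)) = -5 + (48 - (-155)*(-1)/225) = -5 + (48 - 1*31/45) = -5 + (48 - 31/45) = -5 + 2129/45 = 1904/45 ≈ 42.311)
j + C = 15 + 1904/45 = 2579/45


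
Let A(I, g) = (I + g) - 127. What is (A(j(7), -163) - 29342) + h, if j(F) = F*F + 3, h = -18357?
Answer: -47937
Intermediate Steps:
j(F) = 3 + F² (j(F) = F² + 3 = 3 + F²)
A(I, g) = -127 + I + g
(A(j(7), -163) - 29342) + h = ((-127 + (3 + 7²) - 163) - 29342) - 18357 = ((-127 + (3 + 49) - 163) - 29342) - 18357 = ((-127 + 52 - 163) - 29342) - 18357 = (-238 - 29342) - 18357 = -29580 - 18357 = -47937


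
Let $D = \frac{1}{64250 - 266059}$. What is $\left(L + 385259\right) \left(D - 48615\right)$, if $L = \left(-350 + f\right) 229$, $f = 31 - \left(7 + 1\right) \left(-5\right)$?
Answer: $- \frac{3152923623645248}{201809} \approx -1.5623 \cdot 10^{10}$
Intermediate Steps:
$D = - \frac{1}{201809}$ ($D = \frac{1}{-201809} = - \frac{1}{201809} \approx -4.9552 \cdot 10^{-6}$)
$f = 71$ ($f = 31 - 8 \left(-5\right) = 31 - -40 = 31 + 40 = 71$)
$L = -63891$ ($L = \left(-350 + 71\right) 229 = \left(-279\right) 229 = -63891$)
$\left(L + 385259\right) \left(D - 48615\right) = \left(-63891 + 385259\right) \left(- \frac{1}{201809} - 48615\right) = 321368 \left(- \frac{9810944536}{201809}\right) = - \frac{3152923623645248}{201809}$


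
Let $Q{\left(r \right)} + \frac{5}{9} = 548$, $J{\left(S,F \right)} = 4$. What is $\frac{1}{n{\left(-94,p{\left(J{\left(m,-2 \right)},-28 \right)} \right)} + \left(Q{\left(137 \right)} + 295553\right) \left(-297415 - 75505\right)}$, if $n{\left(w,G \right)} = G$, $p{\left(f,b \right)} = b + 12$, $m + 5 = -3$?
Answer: $- \frac{9}{993795999824} \approx -9.0562 \cdot 10^{-12}$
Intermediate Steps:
$m = -8$ ($m = -5 - 3 = -8$)
$Q{\left(r \right)} = \frac{4927}{9}$ ($Q{\left(r \right)} = - \frac{5}{9} + 548 = \frac{4927}{9}$)
$p{\left(f,b \right)} = 12 + b$
$\frac{1}{n{\left(-94,p{\left(J{\left(m,-2 \right)},-28 \right)} \right)} + \left(Q{\left(137 \right)} + 295553\right) \left(-297415 - 75505\right)} = \frac{1}{\left(12 - 28\right) + \left(\frac{4927}{9} + 295553\right) \left(-297415 - 75505\right)} = \frac{1}{-16 + \frac{2664904}{9} \left(-372920\right)} = \frac{1}{-16 - \frac{993795999680}{9}} = \frac{1}{- \frac{993795999824}{9}} = - \frac{9}{993795999824}$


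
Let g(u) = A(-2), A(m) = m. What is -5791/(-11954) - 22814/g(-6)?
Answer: 136365069/11954 ≈ 11407.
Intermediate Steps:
g(u) = -2
-5791/(-11954) - 22814/g(-6) = -5791/(-11954) - 22814/(-2) = -5791*(-1/11954) - 22814*(-½) = 5791/11954 + 11407 = 136365069/11954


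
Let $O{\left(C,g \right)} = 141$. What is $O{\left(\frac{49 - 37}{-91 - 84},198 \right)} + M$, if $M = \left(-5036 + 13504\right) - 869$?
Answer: $7740$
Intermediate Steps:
$M = 7599$ ($M = 8468 - 869 = 7599$)
$O{\left(\frac{49 - 37}{-91 - 84},198 \right)} + M = 141 + 7599 = 7740$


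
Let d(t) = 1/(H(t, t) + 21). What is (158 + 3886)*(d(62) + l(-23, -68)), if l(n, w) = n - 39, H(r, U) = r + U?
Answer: -36351516/145 ≈ -2.5070e+5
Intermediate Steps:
H(r, U) = U + r
l(n, w) = -39 + n
d(t) = 1/(21 + 2*t) (d(t) = 1/((t + t) + 21) = 1/(2*t + 21) = 1/(21 + 2*t))
(158 + 3886)*(d(62) + l(-23, -68)) = (158 + 3886)*(1/(21 + 2*62) + (-39 - 23)) = 4044*(1/(21 + 124) - 62) = 4044*(1/145 - 62) = 4044*(-8989/145) = -36351516/145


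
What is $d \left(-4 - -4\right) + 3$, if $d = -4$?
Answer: $3$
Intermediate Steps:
$d \left(-4 - -4\right) + 3 = - 4 \left(-4 - -4\right) + 3 = - 4 \left(-4 + 4\right) + 3 = \left(-4\right) 0 + 3 = 0 + 3 = 3$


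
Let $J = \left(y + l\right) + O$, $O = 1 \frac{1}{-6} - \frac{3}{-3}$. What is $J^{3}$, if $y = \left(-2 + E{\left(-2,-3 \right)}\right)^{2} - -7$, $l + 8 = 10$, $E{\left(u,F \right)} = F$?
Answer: $\frac{9129329}{216} \approx 42265.0$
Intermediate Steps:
$l = 2$ ($l = -8 + 10 = 2$)
$O = \frac{5}{6}$ ($O = 1 \left(- \frac{1}{6}\right) - -1 = - \frac{1}{6} + 1 = \frac{5}{6} \approx 0.83333$)
$y = 32$ ($y = \left(-2 - 3\right)^{2} - -7 = \left(-5\right)^{2} + 7 = 25 + 7 = 32$)
$J = \frac{209}{6}$ ($J = \left(32 + 2\right) + \frac{5}{6} = 34 + \frac{5}{6} = \frac{209}{6} \approx 34.833$)
$J^{3} = \left(\frac{209}{6}\right)^{3} = \frac{9129329}{216}$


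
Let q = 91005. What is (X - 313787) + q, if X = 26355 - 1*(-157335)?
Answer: -39092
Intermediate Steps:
X = 183690 (X = 26355 + 157335 = 183690)
(X - 313787) + q = (183690 - 313787) + 91005 = -130097 + 91005 = -39092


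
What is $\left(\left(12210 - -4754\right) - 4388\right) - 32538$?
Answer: $-19962$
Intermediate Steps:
$\left(\left(12210 - -4754\right) - 4388\right) - 32538 = \left(\left(12210 + 4754\right) - 4388\right) - 32538 = \left(16964 - 4388\right) - 32538 = 12576 - 32538 = -19962$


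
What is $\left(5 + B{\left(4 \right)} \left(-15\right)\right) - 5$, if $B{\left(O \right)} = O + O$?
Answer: $-120$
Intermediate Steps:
$B{\left(O \right)} = 2 O$
$\left(5 + B{\left(4 \right)} \left(-15\right)\right) - 5 = \left(5 + 2 \cdot 4 \left(-15\right)\right) - 5 = \left(5 + 8 \left(-15\right)\right) - 5 = \left(5 - 120\right) - 5 = -115 - 5 = -120$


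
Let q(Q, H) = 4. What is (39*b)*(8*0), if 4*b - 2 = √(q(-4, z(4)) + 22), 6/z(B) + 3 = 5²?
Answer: 0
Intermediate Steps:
z(B) = 3/11 (z(B) = 6/(-3 + 5²) = 6/(-3 + 25) = 6/22 = 6*(1/22) = 3/11)
b = ½ + √26/4 (b = ½ + √(4 + 22)/4 = ½ + √26/4 ≈ 1.7748)
(39*b)*(8*0) = (39*(½ + √26/4))*(8*0) = (39/2 + 39*√26/4)*0 = 0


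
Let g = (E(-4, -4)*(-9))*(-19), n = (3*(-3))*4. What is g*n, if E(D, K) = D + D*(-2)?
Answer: -24624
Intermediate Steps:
n = -36 (n = -9*4 = -36)
E(D, K) = -D (E(D, K) = D - 2*D = -D)
g = 684 (g = (-1*(-4)*(-9))*(-19) = (4*(-9))*(-19) = -36*(-19) = 684)
g*n = 684*(-36) = -24624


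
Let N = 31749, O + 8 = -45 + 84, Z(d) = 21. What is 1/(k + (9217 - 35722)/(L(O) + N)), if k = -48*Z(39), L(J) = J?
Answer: -6356/6412149 ≈ -0.00099124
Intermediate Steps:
O = 31 (O = -8 + (-45 + 84) = -8 + 39 = 31)
k = -1008 (k = -48*21 = -1008)
1/(k + (9217 - 35722)/(L(O) + N)) = 1/(-1008 + (9217 - 35722)/(31 + 31749)) = 1/(-1008 - 26505/31780) = 1/(-1008 - 26505*1/31780) = 1/(-1008 - 5301/6356) = 1/(-6412149/6356) = -6356/6412149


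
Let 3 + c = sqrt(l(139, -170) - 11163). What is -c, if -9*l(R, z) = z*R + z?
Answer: 3 - I*sqrt(76667)/3 ≈ 3.0 - 92.296*I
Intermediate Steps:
l(R, z) = -z/9 - R*z/9 (l(R, z) = -(z*R + z)/9 = -(R*z + z)/9 = -(z + R*z)/9 = -z/9 - R*z/9)
c = -3 + I*sqrt(76667)/3 (c = -3 + sqrt(-1/9*(-170)*(1 + 139) - 11163) = -3 + sqrt(-1/9*(-170)*140 - 11163) = -3 + sqrt(23800/9 - 11163) = -3 + sqrt(-76667/9) = -3 + I*sqrt(76667)/3 ≈ -3.0 + 92.296*I)
-c = -(-3 + I*sqrt(76667)/3) = 3 - I*sqrt(76667)/3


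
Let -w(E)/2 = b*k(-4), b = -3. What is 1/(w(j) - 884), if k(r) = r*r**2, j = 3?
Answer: -1/1268 ≈ -0.00078864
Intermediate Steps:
k(r) = r**3
w(E) = -384 (w(E) = -(-6)*(-4)**3 = -(-6)*(-64) = -2*192 = -384)
1/(w(j) - 884) = 1/(-384 - 884) = 1/(-1268) = -1/1268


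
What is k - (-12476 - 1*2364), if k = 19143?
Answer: 33983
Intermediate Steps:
k - (-12476 - 1*2364) = 19143 - (-12476 - 1*2364) = 19143 - (-12476 - 2364) = 19143 - 1*(-14840) = 19143 + 14840 = 33983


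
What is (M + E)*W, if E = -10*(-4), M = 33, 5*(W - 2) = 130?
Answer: 2044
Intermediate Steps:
W = 28 (W = 2 + (1/5)*130 = 2 + 26 = 28)
E = 40
(M + E)*W = (33 + 40)*28 = 73*28 = 2044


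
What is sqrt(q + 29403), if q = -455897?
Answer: I*sqrt(426494) ≈ 653.07*I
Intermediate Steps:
sqrt(q + 29403) = sqrt(-455897 + 29403) = sqrt(-426494) = I*sqrt(426494)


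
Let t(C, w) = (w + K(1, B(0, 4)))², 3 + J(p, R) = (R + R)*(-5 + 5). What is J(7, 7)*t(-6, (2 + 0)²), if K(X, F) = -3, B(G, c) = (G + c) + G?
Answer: -3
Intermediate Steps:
J(p, R) = -3 (J(p, R) = -3 + (R + R)*(-5 + 5) = -3 + (2*R)*0 = -3 + 0 = -3)
B(G, c) = c + 2*G
t(C, w) = (-3 + w)² (t(C, w) = (w - 3)² = (-3 + w)²)
J(7, 7)*t(-6, (2 + 0)²) = -3*(-3 + (2 + 0)²)² = -3*(-3 + 2²)² = -3*(-3 + 4)² = -3*1² = -3*1 = -3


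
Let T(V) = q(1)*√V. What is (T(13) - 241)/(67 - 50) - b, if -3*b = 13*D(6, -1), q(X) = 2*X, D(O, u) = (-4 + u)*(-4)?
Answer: 3697/51 + 2*√13/17 ≈ 72.914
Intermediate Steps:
D(O, u) = 16 - 4*u
T(V) = 2*√V (T(V) = (2*1)*√V = 2*√V)
b = -260/3 (b = -13*(16 - 4*(-1))/3 = -13*(16 + 4)/3 = -13*20/3 = -⅓*260 = -260/3 ≈ -86.667)
(T(13) - 241)/(67 - 50) - b = (2*√13 - 241)/(67 - 50) - 1*(-260/3) = (-241 + 2*√13)/17 + 260/3 = (-241 + 2*√13)*(1/17) + 260/3 = (-241/17 + 2*√13/17) + 260/3 = 3697/51 + 2*√13/17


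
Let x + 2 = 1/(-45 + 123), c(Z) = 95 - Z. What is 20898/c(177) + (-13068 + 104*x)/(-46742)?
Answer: -731794345/2874633 ≈ -254.57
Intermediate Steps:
x = -155/78 (x = -2 + 1/(-45 + 123) = -2 + 1/78 = -155/78 ≈ -1.9872)
20898/c(177) + (-13068 + 104*x)/(-46742) = 20898/(95 - 1*177) + (-13068 + 104*(-155/78))/(-46742) = 20898/(95 - 177) + (-13068 - 620/3)*(-1/46742) = 20898/(-82) - 39824/3*(-1/46742) = 20898*(-1/82) + 19912/70113 = -10449/41 + 19912/70113 = -731794345/2874633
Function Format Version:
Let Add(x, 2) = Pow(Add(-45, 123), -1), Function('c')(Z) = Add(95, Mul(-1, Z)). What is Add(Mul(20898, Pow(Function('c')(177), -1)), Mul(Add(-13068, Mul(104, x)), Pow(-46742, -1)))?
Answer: Rational(-731794345, 2874633) ≈ -254.57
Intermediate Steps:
x = Rational(-155, 78) (x = Add(-2, Pow(Add(-45, 123), -1)) = Add(-2, Pow(78, -1)) = Add(-2, Rational(1, 78)) = Rational(-155, 78) ≈ -1.9872)
Add(Mul(20898, Pow(Function('c')(177), -1)), Mul(Add(-13068, Mul(104, x)), Pow(-46742, -1))) = Add(Mul(20898, Pow(Add(95, Mul(-1, 177)), -1)), Mul(Add(-13068, Mul(104, Rational(-155, 78))), Pow(-46742, -1))) = Add(Mul(20898, Pow(Add(95, -177), -1)), Mul(Add(-13068, Rational(-620, 3)), Rational(-1, 46742))) = Add(Mul(20898, Pow(-82, -1)), Mul(Rational(-39824, 3), Rational(-1, 46742))) = Add(Mul(20898, Rational(-1, 82)), Rational(19912, 70113)) = Add(Rational(-10449, 41), Rational(19912, 70113)) = Rational(-731794345, 2874633)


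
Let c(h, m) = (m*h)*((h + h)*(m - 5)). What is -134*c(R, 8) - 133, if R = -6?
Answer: -231685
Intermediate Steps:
c(h, m) = 2*m*h**2*(-5 + m) (c(h, m) = (h*m)*((2*h)*(-5 + m)) = (h*m)*(2*h*(-5 + m)) = 2*m*h**2*(-5 + m))
-134*c(R, 8) - 133 = -268*8*(-6)**2*(-5 + 8) - 133 = -268*8*36*3 - 133 = -134*1728 - 133 = -231552 - 133 = -231685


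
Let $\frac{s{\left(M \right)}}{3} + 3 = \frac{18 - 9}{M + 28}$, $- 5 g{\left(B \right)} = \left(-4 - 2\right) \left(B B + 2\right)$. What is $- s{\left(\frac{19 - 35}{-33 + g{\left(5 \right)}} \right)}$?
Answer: $\frac{1395}{164} \approx 8.5061$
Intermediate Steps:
$g{\left(B \right)} = \frac{12}{5} + \frac{6 B^{2}}{5}$ ($g{\left(B \right)} = - \frac{\left(-4 - 2\right) \left(B B + 2\right)}{5} = - \frac{\left(-6\right) \left(B^{2} + 2\right)}{5} = - \frac{\left(-6\right) \left(2 + B^{2}\right)}{5} = - \frac{-12 - 6 B^{2}}{5} = \frac{12}{5} + \frac{6 B^{2}}{5}$)
$s{\left(M \right)} = -9 + \frac{27}{28 + M}$ ($s{\left(M \right)} = -9 + 3 \frac{18 - 9}{M + 28} = -9 + 3 \frac{9}{28 + M} = -9 + \frac{27}{28 + M}$)
$- s{\left(\frac{19 - 35}{-33 + g{\left(5 \right)}} \right)} = - \frac{9 \left(-25 - \frac{19 - 35}{-33 + \left(\frac{12}{5} + \frac{6 \cdot 5^{2}}{5}\right)}\right)}{28 + \frac{19 - 35}{-33 + \left(\frac{12}{5} + \frac{6 \cdot 5^{2}}{5}\right)}} = - \frac{9 \left(-25 - - \frac{16}{-33 + \left(\frac{12}{5} + \frac{6}{5} \cdot 25\right)}\right)}{28 - \frac{16}{-33 + \left(\frac{12}{5} + \frac{6}{5} \cdot 25\right)}} = - \frac{9 \left(-25 - - \frac{16}{-33 + \left(\frac{12}{5} + 30\right)}\right)}{28 - \frac{16}{-33 + \left(\frac{12}{5} + 30\right)}} = - \frac{9 \left(-25 - - \frac{16}{-33 + \frac{162}{5}}\right)}{28 - \frac{16}{-33 + \frac{162}{5}}} = - \frac{9 \left(-25 - - \frac{16}{- \frac{3}{5}}\right)}{28 - \frac{16}{- \frac{3}{5}}} = - \frac{9 \left(-25 - \left(-16\right) \left(- \frac{5}{3}\right)\right)}{28 - - \frac{80}{3}} = - \frac{9 \left(-25 - \frac{80}{3}\right)}{28 + \frac{80}{3}} = - \frac{9 \left(-25 - \frac{80}{3}\right)}{\frac{164}{3}} = - \frac{9 \cdot 3 \left(-155\right)}{164 \cdot 3} = \left(-1\right) \left(- \frac{1395}{164}\right) = \frac{1395}{164}$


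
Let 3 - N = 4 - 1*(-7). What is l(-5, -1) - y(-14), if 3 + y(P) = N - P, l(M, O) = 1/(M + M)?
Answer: -31/10 ≈ -3.1000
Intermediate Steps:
N = -8 (N = 3 - (4 - 1*(-7)) = 3 - (4 + 7) = 3 - 1*11 = 3 - 11 = -8)
l(M, O) = 1/(2*M)
y(P) = -11 - P (y(P) = -3 + (-8 - P) = -11 - P)
l(-5, -1) - y(-14) = (1/2)/(-5) - (-11 - 1*(-14)) = (1/2)*(-1/5) - (-11 + 14) = -1/10 - 1*3 = -1/10 - 3 = -31/10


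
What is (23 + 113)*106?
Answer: 14416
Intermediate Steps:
(23 + 113)*106 = 136*106 = 14416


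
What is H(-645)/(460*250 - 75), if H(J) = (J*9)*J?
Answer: 149769/4597 ≈ 32.580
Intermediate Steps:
H(J) = 9*J**2 (H(J) = (9*J)*J = 9*J**2)
H(-645)/(460*250 - 75) = (9*(-645)**2)/(460*250 - 75) = (9*416025)/(115000 - 75) = 3744225/114925 = 3744225*(1/114925) = 149769/4597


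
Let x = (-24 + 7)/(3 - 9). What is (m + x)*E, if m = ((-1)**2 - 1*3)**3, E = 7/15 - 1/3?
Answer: -31/45 ≈ -0.68889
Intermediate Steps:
E = 2/15 (E = 7*(1/15) - 1*1/3 = 7/15 - 1/3 = 2/15 ≈ 0.13333)
x = 17/6 (x = -17/(-6) = -17*(-1/6) = 17/6 ≈ 2.8333)
m = -8 (m = (1 - 3)**3 = (-2)**3 = -8)
(m + x)*E = (-8 + 17/6)*(2/15) = -31/6*2/15 = -31/45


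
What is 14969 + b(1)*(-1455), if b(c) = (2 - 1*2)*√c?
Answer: 14969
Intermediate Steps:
b(c) = 0 (b(c) = (2 - 2)*√c = 0*√c = 0)
14969 + b(1)*(-1455) = 14969 + 0*(-1455) = 14969 + 0 = 14969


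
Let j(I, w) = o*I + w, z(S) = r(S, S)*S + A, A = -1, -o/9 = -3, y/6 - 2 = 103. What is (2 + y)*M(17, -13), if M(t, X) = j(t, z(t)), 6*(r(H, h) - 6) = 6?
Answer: 364664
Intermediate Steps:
y = 630 (y = 12 + 6*103 = 12 + 618 = 630)
r(H, h) = 7 (r(H, h) = 6 + (⅙)*6 = 6 + 1 = 7)
o = 27 (o = -9*(-3) = 27)
z(S) = -1 + 7*S (z(S) = 7*S - 1 = -1 + 7*S)
j(I, w) = w + 27*I (j(I, w) = 27*I + w = w + 27*I)
M(t, X) = -1 + 34*t (M(t, X) = (-1 + 7*t) + 27*t = -1 + 34*t)
(2 + y)*M(17, -13) = (2 + 630)*(-1 + 34*17) = 632*(-1 + 578) = 632*577 = 364664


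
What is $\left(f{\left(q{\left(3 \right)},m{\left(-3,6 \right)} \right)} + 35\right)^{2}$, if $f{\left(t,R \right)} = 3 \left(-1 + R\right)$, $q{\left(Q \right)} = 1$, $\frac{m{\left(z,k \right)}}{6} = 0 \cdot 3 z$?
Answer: $1024$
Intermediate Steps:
$m{\left(z,k \right)} = 0$ ($m{\left(z,k \right)} = 6 \cdot 0 \cdot 3 z = 6 \cdot 0 z = 6 \cdot 0 = 0$)
$f{\left(t,R \right)} = -3 + 3 R$
$\left(f{\left(q{\left(3 \right)},m{\left(-3,6 \right)} \right)} + 35\right)^{2} = \left(\left(-3 + 3 \cdot 0\right) + 35\right)^{2} = \left(\left(-3 + 0\right) + 35\right)^{2} = \left(-3 + 35\right)^{2} = 32^{2} = 1024$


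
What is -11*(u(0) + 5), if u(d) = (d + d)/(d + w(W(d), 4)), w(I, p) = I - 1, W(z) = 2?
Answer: -55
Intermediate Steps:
w(I, p) = -1 + I
u(d) = 2*d/(1 + d) (u(d) = (d + d)/(d + (-1 + 2)) = (2*d)/(d + 1) = (2*d)/(1 + d) = 2*d/(1 + d))
-11*(u(0) + 5) = -11*(2*0/(1 + 0) + 5) = -11*(2*0/1 + 5) = -11*(2*0*1 + 5) = -11*(0 + 5) = -11*5 = -55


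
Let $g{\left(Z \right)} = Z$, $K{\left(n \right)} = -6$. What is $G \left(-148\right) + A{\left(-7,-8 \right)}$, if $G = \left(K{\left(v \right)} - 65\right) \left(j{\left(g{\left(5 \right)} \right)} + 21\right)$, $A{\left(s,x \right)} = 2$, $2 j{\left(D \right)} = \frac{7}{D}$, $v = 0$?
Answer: $\frac{1140128}{5} \approx 2.2803 \cdot 10^{5}$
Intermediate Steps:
$j{\left(D \right)} = \frac{7}{2 D}$ ($j{\left(D \right)} = \frac{7 \frac{1}{D}}{2} = \frac{7}{2 D}$)
$G = - \frac{15407}{10}$ ($G = \left(-6 - 65\right) \left(\frac{7}{2 \cdot 5} + 21\right) = - 71 \left(\frac{7}{2} \cdot \frac{1}{5} + 21\right) = - 71 \left(\frac{7}{10} + 21\right) = \left(-71\right) \frac{217}{10} = - \frac{15407}{10} \approx -1540.7$)
$G \left(-148\right) + A{\left(-7,-8 \right)} = \left(- \frac{15407}{10}\right) \left(-148\right) + 2 = \frac{1140118}{5} + 2 = \frac{1140128}{5}$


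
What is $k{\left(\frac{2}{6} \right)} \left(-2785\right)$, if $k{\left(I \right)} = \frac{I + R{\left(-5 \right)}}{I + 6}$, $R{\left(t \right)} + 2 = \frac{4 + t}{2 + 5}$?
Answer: $\frac{5570}{7} \approx 795.71$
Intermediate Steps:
$R{\left(t \right)} = - \frac{10}{7} + \frac{t}{7}$ ($R{\left(t \right)} = -2 + \frac{4 + t}{2 + 5} = -2 + \frac{4 + t}{7} = -2 + \left(4 + t\right) \frac{1}{7} = -2 + \left(\frac{4}{7} + \frac{t}{7}\right) = - \frac{10}{7} + \frac{t}{7}$)
$k{\left(I \right)} = \frac{- \frac{15}{7} + I}{6 + I}$ ($k{\left(I \right)} = \frac{I + \left(- \frac{10}{7} + \frac{1}{7} \left(-5\right)\right)}{I + 6} = \frac{I - \frac{15}{7}}{6 + I} = \frac{- \frac{15}{7} + I}{6 + I}$)
$k{\left(\frac{2}{6} \right)} \left(-2785\right) = \frac{- \frac{15}{7} + \frac{2}{6}}{6 + \frac{2}{6}} \left(-2785\right) = \frac{- \frac{15}{7} + 2 \cdot \frac{1}{6}}{6 + 2 \cdot \frac{1}{6}} \left(-2785\right) = \frac{- \frac{15}{7} + \frac{1}{3}}{6 + \frac{1}{3}} \left(-2785\right) = \frac{1}{\frac{19}{3}} \left(- \frac{38}{21}\right) \left(-2785\right) = \frac{3}{19} \left(- \frac{38}{21}\right) \left(-2785\right) = \left(- \frac{2}{7}\right) \left(-2785\right) = \frac{5570}{7}$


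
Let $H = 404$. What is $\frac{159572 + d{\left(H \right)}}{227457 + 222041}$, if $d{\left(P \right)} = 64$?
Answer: $\frac{79818}{224749} \approx 0.35514$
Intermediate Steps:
$\frac{159572 + d{\left(H \right)}}{227457 + 222041} = \frac{159572 + 64}{227457 + 222041} = \frac{159636}{449498} = 159636 \cdot \frac{1}{449498} = \frac{79818}{224749}$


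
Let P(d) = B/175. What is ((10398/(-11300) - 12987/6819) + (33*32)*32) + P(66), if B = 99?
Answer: 3037601415663/89897150 ≈ 33790.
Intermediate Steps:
P(d) = 99/175
((10398/(-11300) - 12987/6819) + (33*32)*32) + P(66) = ((10398/(-11300) - 12987/6819) + (33*32)*32) + 99/175 = ((10398*(-1/11300) - 12987*1/6819) + 1056*32) + 99/175 = ((-5199/5650 - 4329/2273) + 33792) + 99/175 = (-36276177/12842450 + 33792) + 99/175 = 433935794223/12842450 + 99/175 = 3037601415663/89897150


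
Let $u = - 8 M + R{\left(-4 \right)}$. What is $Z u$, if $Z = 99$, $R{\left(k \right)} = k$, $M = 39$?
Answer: $-31284$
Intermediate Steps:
$u = -316$ ($u = \left(-8\right) 39 - 4 = -312 - 4 = -316$)
$Z u = 99 \left(-316\right) = -31284$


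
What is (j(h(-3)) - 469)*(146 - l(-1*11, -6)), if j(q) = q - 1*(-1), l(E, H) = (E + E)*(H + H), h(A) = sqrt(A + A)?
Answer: 55224 - 118*I*sqrt(6) ≈ 55224.0 - 289.04*I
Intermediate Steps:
h(A) = sqrt(2)*sqrt(A) (h(A) = sqrt(2*A) = sqrt(2)*sqrt(A))
l(E, H) = 4*E*H (l(E, H) = (2*E)*(2*H) = 4*E*H)
j(q) = 1 + q (j(q) = q + 1 = 1 + q)
(j(h(-3)) - 469)*(146 - l(-1*11, -6)) = ((1 + sqrt(2)*sqrt(-3)) - 469)*(146 - 4*(-1*11)*(-6)) = ((1 + sqrt(2)*(I*sqrt(3))) - 469)*(146 - 4*(-11)*(-6)) = ((1 + I*sqrt(6)) - 469)*(146 - 1*264) = (-468 + I*sqrt(6))*(146 - 264) = (-468 + I*sqrt(6))*(-118) = 55224 - 118*I*sqrt(6)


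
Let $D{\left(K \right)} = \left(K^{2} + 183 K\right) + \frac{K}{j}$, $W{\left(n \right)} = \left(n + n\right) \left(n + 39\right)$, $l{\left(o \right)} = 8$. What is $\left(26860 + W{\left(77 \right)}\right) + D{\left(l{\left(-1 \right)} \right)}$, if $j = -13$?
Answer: $\frac{601268}{13} \approx 46251.0$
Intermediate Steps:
$W{\left(n \right)} = 2 n \left(39 + n\right)$
$D{\left(K \right)} = K^{2} + \frac{2378 K}{13}$ ($D{\left(K \right)} = \left(K^{2} + 183 K\right) + \frac{K}{-13} = \left(K^{2} + 183 K\right) + K \left(- \frac{1}{13}\right) = \left(K^{2} + 183 K\right) - \frac{K}{13} = K^{2} + \frac{2378 K}{13}$)
$\left(26860 + W{\left(77 \right)}\right) + D{\left(l{\left(-1 \right)} \right)} = \left(26860 + 2 \cdot 77 \left(39 + 77\right)\right) + \frac{1}{13} \cdot 8 \left(2378 + 13 \cdot 8\right) = \left(26860 + 2 \cdot 77 \cdot 116\right) + \frac{1}{13} \cdot 8 \left(2378 + 104\right) = \left(26860 + 17864\right) + \frac{1}{13} \cdot 8 \cdot 2482 = 44724 + \frac{19856}{13} = \frac{601268}{13}$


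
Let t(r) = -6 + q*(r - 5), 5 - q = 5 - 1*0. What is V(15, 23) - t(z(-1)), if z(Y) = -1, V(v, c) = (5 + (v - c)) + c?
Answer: 26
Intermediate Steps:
q = 0 (q = 5 - (5 - 1*0) = 5 - (5 + 0) = 5 - 1*5 = 5 - 5 = 0)
V(v, c) = 5 + v (V(v, c) = (5 + v - c) + c = 5 + v)
t(r) = -6 (t(r) = -6 + 0*(r - 5) = -6 + 0*(-5 + r) = -6 + 0 = -6)
V(15, 23) - t(z(-1)) = (5 + 15) - 1*(-6) = 20 + 6 = 26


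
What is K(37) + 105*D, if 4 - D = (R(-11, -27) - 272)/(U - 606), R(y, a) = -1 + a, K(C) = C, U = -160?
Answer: 159281/383 ≈ 415.88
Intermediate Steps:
D = 1382/383 (D = 4 - ((-1 - 27) - 272)/(-160 - 606) = 4 - (-28 - 272)/(-766) = 4 - (-300)*(-1)/766 = 4 - 1*150/383 = 4 - 150/383 = 1382/383 ≈ 3.6084)
K(37) + 105*D = 37 + 105*(1382/383) = 37 + 145110/383 = 159281/383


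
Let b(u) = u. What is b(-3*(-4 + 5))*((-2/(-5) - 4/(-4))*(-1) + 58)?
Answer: -849/5 ≈ -169.80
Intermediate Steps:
b(-3*(-4 + 5))*((-2/(-5) - 4/(-4))*(-1) + 58) = (-3*(-4 + 5))*((-2/(-5) - 4/(-4))*(-1) + 58) = (-3*1)*((-2*(-⅕) - 4*(-¼))*(-1) + 58) = -3*((⅖ + 1)*(-1) + 58) = -3*((7/5)*(-1) + 58) = -3*(-7/5 + 58) = -3*283/5 = -849/5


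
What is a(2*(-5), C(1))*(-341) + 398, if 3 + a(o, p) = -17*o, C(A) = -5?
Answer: -56549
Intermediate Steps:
a(o, p) = -3 - 17*o
a(2*(-5), C(1))*(-341) + 398 = (-3 - 34*(-5))*(-341) + 398 = (-3 - 17*(-10))*(-341) + 398 = (-3 + 170)*(-341) + 398 = 167*(-341) + 398 = -56947 + 398 = -56549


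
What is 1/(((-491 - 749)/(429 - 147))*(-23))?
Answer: 141/14260 ≈ 0.0098878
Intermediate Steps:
1/(((-491 - 749)/(429 - 147))*(-23)) = 1/(-1240/282*(-23)) = 1/(-1240*1/282*(-23)) = 1/(-620/141*(-23)) = 1/(14260/141) = 141/14260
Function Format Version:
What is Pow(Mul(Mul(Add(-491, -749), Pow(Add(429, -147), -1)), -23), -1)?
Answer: Rational(141, 14260) ≈ 0.0098878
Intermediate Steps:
Pow(Mul(Mul(Add(-491, -749), Pow(Add(429, -147), -1)), -23), -1) = Pow(Mul(Mul(-1240, Pow(282, -1)), -23), -1) = Pow(Mul(Mul(-1240, Rational(1, 282)), -23), -1) = Pow(Mul(Rational(-620, 141), -23), -1) = Pow(Rational(14260, 141), -1) = Rational(141, 14260)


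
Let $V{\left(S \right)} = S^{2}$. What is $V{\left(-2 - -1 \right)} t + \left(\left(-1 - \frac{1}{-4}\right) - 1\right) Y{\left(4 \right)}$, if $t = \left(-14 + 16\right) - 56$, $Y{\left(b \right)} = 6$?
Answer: $- \frac{129}{2} \approx -64.5$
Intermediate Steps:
$t = -54$ ($t = 2 - 56 = -54$)
$V{\left(-2 - -1 \right)} t + \left(\left(-1 - \frac{1}{-4}\right) - 1\right) Y{\left(4 \right)} = \left(-2 - -1\right)^{2} \left(-54\right) + \left(\left(-1 - \frac{1}{-4}\right) - 1\right) 6 = \left(-2 + 1\right)^{2} \left(-54\right) + \left(\left(-1 - - \frac{1}{4}\right) - 1\right) 6 = \left(-1\right)^{2} \left(-54\right) + \left(\left(-1 + \frac{1}{4}\right) - 1\right) 6 = 1 \left(-54\right) + \left(- \frac{3}{4} - 1\right) 6 = -54 - \frac{21}{2} = - \frac{129}{2}$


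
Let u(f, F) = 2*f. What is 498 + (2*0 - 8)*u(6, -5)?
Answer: 402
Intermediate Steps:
498 + (2*0 - 8)*u(6, -5) = 498 + (2*0 - 8)*(2*6) = 498 + (0 - 8)*12 = 498 - 8*12 = 498 - 96 = 402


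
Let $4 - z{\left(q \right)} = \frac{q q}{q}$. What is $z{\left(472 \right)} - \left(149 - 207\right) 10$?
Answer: $112$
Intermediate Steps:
$z{\left(q \right)} = 4 - q$ ($z{\left(q \right)} = 4 - \frac{q q}{q} = 4 - \frac{q^{2}}{q} = 4 - q$)
$z{\left(472 \right)} - \left(149 - 207\right) 10 = \left(4 - 472\right) - \left(149 - 207\right) 10 = \left(4 - 472\right) - \left(-58\right) 10 = -468 - -580 = -468 + 580 = 112$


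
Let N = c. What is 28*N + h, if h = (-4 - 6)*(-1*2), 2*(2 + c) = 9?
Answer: 90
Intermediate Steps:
c = 5/2 (c = -2 + (½)*9 = -2 + 9/2 = 5/2 ≈ 2.5000)
N = 5/2 ≈ 2.5000
h = 20 (h = -10*(-2) = 20)
28*N + h = 28*(5/2) + 20 = 70 + 20 = 90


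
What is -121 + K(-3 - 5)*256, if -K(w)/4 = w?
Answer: 8071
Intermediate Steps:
K(w) = -4*w
-121 + K(-3 - 5)*256 = -121 - 4*(-3 - 5)*256 = -121 - 4*(-8)*256 = -121 + 32*256 = -121 + 8192 = 8071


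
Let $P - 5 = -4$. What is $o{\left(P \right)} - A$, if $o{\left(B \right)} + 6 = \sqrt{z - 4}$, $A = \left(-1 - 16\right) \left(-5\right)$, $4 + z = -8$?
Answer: $-91 + 4 i \approx -91.0 + 4.0 i$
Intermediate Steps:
$z = -12$ ($z = -4 - 8 = -12$)
$P = 1$ ($P = 5 - 4 = 1$)
$A = 85$ ($A = \left(-17\right) \left(-5\right) = 85$)
$o{\left(B \right)} = -6 + 4 i$ ($o{\left(B \right)} = -6 + \sqrt{-12 - 4} = -6 + \sqrt{-16} = -6 + 4 i$)
$o{\left(P \right)} - A = \left(-6 + 4 i\right) - 85 = -91 + 4 i$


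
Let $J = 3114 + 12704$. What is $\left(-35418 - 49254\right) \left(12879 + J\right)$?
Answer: $-2429832384$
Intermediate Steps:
$J = 15818$
$\left(-35418 - 49254\right) \left(12879 + J\right) = \left(-35418 - 49254\right) \left(12879 + 15818\right) = \left(-84672\right) 28697 = -2429832384$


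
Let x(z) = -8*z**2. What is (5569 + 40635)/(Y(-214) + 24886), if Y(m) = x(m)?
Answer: -23102/170741 ≈ -0.13530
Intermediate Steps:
Y(m) = -8*m**2
(5569 + 40635)/(Y(-214) + 24886) = (5569 + 40635)/(-8*(-214)**2 + 24886) = 46204/(-8*45796 + 24886) = 46204/(-366368 + 24886) = 46204/(-341482) = 46204*(-1/341482) = -23102/170741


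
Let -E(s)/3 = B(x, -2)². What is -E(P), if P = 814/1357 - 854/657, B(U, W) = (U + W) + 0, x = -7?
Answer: 243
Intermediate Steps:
B(U, W) = U + W
P = -624080/891549 (P = 814*(1/1357) - 854*1/657 = 814/1357 - 854/657 = -624080/891549 ≈ -0.70000)
E(s) = -243 (E(s) = -3*(-7 - 2)² = -3*(-9)² = -3*81 = -243)
-E(P) = -1*(-243) = 243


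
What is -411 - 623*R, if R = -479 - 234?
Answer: 443788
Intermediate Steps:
R = -713
-411 - 623*R = -411 - 623*(-713) = -411 + 444199 = 443788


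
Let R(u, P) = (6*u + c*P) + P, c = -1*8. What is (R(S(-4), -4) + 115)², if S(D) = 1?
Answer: 22201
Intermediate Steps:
c = -8
R(u, P) = -7*P + 6*u (R(u, P) = (6*u - 8*P) + P = (-8*P + 6*u) + P = -7*P + 6*u)
(R(S(-4), -4) + 115)² = ((-7*(-4) + 6*1) + 115)² = ((28 + 6) + 115)² = (34 + 115)² = 149² = 22201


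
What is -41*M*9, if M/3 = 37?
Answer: -40959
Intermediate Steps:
M = 111 (M = 3*37 = 111)
-41*M*9 = -41*111*9 = -4551*9 = -40959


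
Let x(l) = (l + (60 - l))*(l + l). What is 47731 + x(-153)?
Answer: 29371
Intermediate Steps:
x(l) = 120*l (x(l) = 60*(2*l) = 120*l)
47731 + x(-153) = 47731 + 120*(-153) = 47731 - 18360 = 29371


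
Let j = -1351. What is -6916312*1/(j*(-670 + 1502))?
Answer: 66503/10808 ≈ 6.1531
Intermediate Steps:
-6916312*1/(j*(-670 + 1502)) = -6916312*(-1/(1351*(-670 + 1502))) = -6916312/((-1351*832)) = -6916312/(-1124032) = -6916312*(-1/1124032) = 66503/10808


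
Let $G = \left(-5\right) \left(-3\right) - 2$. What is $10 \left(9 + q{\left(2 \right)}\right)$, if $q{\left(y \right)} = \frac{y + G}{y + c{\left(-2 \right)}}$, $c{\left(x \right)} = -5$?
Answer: $40$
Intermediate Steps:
$G = 13$ ($G = 15 - 2 = 13$)
$q{\left(y \right)} = \frac{13 + y}{-5 + y}$ ($q{\left(y \right)} = \frac{y + 13}{y - 5} = \frac{13 + y}{-5 + y}$)
$10 \left(9 + q{\left(2 \right)}\right) = 10 \left(9 + \frac{13 + 2}{-5 + 2}\right) = 10 \left(9 + \frac{1}{-3} \cdot 15\right) = 10 \left(9 - 5\right) = 10 \cdot 4 = 40$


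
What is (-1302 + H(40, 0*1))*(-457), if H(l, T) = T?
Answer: 595014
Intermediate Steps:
(-1302 + H(40, 0*1))*(-457) = (-1302 + 0*1)*(-457) = (-1302 + 0)*(-457) = -1302*(-457) = 595014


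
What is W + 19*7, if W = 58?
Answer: 191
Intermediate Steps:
W + 19*7 = 58 + 19*7 = 58 + 133 = 191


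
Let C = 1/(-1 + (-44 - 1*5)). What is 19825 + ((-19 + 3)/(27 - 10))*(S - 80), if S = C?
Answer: 8457633/425 ≈ 19900.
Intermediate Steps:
C = -1/50 (C = 1/(-1 + (-44 - 5)) = 1/(-1 - 49) = 1/(-50) = -1/50 ≈ -0.020000)
S = -1/50 ≈ -0.020000
19825 + ((-19 + 3)/(27 - 10))*(S - 80) = 19825 + ((-19 + 3)/(27 - 10))*(-1/50 - 80) = 19825 - 16/17*(-4001/50) = 19825 + 32008/425 = 8457633/425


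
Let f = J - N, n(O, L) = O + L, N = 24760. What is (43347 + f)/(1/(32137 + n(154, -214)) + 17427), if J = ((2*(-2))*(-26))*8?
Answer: 622903263/559005880 ≈ 1.1143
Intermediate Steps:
n(O, L) = L + O
J = 832 (J = -4*(-26)*8 = 104*8 = 832)
f = -23928 (f = 832 - 1*24760 = 832 - 24760 = -23928)
(43347 + f)/(1/(32137 + n(154, -214)) + 17427) = (43347 - 23928)/(1/(32137 + (-214 + 154)) + 17427) = 19419/(1/(32137 - 60) + 17427) = 19419/(1/32077 + 17427) = 19419/(559005880/32077) = 19419*(32077/559005880) = 622903263/559005880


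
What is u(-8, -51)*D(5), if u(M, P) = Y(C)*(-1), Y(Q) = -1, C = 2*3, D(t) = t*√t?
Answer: 5*√5 ≈ 11.180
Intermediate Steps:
D(t) = t^(3/2)
C = 6
u(M, P) = 1 (u(M, P) = -1*(-1) = 1)
u(-8, -51)*D(5) = 1*5^(3/2) = 1*(5*√5) = 5*√5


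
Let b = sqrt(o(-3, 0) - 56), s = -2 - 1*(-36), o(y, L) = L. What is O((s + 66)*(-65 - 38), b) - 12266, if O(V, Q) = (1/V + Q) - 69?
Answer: -127050501/10300 + 2*I*sqrt(14) ≈ -12335.0 + 7.4833*I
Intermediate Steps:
s = 34 (s = -2 + 36 = 34)
b = 2*I*sqrt(14) (b = sqrt(0 - 56) = sqrt(-56) = 2*I*sqrt(14) ≈ 7.4833*I)
O(V, Q) = -69 + Q + 1/V (O(V, Q) = (Q + 1/V) - 69 = -69 + Q + 1/V)
O((s + 66)*(-65 - 38), b) - 12266 = (-69 + 2*I*sqrt(14) + 1/((34 + 66)*(-65 - 38))) - 12266 = (-69 + 2*I*sqrt(14) + 1/(100*(-103))) - 12266 = (-69 + 2*I*sqrt(14) + 1/(-10300)) - 12266 = (-69 + 2*I*sqrt(14) - 1/10300) - 12266 = (-710701/10300 + 2*I*sqrt(14)) - 12266 = -127050501/10300 + 2*I*sqrt(14)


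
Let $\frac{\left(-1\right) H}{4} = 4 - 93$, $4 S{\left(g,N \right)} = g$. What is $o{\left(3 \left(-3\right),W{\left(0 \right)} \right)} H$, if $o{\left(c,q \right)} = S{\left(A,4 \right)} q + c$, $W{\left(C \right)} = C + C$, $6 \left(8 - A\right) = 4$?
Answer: $-3204$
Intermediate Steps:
$A = \frac{22}{3}$ ($A = 8 - \frac{2}{3} = \frac{22}{3} \approx 7.3333$)
$W{\left(C \right)} = 2 C$
$S{\left(g,N \right)} = \frac{g}{4}$
$o{\left(c,q \right)} = c + \frac{11 q}{6}$ ($o{\left(c,q \right)} = \frac{1}{4} \cdot \frac{22}{3} q + c = \frac{11 q}{6} + c = c + \frac{11 q}{6}$)
$H = 356$ ($H = - 4 \left(4 - 93\right) = \left(-4\right) \left(-89\right) = 356$)
$o{\left(3 \left(-3\right),W{\left(0 \right)} \right)} H = \left(3 \left(-3\right) + \frac{11 \cdot 2 \cdot 0}{6}\right) 356 = \left(-9 + \frac{11}{6} \cdot 0\right) 356 = \left(-9 + 0\right) 356 = \left(-9\right) 356 = -3204$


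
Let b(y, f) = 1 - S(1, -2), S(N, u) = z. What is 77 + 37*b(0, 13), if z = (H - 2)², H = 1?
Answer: 77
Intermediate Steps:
z = 1 (z = (1 - 2)² = (-1)² = 1)
S(N, u) = 1
b(y, f) = 0 (b(y, f) = 1 - 1*1 = 1 - 1 = 0)
77 + 37*b(0, 13) = 77 + 37*0 = 77 + 0 = 77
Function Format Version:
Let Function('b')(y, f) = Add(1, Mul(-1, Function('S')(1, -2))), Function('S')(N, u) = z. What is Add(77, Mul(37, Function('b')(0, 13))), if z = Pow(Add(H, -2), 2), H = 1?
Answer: 77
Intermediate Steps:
z = 1 (z = Pow(Add(1, -2), 2) = Pow(-1, 2) = 1)
Function('S')(N, u) = 1
Function('b')(y, f) = 0 (Function('b')(y, f) = Add(1, Mul(-1, 1)) = Add(1, -1) = 0)
Add(77, Mul(37, Function('b')(0, 13))) = Add(77, Mul(37, 0)) = Add(77, 0) = 77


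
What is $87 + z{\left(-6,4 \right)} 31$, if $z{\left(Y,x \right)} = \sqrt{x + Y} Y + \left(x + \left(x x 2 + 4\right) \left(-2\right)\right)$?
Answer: $-2021 - 186 i \sqrt{2} \approx -2021.0 - 263.04 i$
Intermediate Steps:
$z{\left(Y,x \right)} = -8 + x - 4 x^{2} + Y \sqrt{Y + x}$ ($z{\left(Y,x \right)} = \sqrt{Y + x} Y + \left(x + \left(x 2 x + 4\right) \left(-2\right)\right) = Y \sqrt{Y + x} + \left(x + \left(2 x^{2} + 4\right) \left(-2\right)\right) = Y \sqrt{Y + x} + \left(x + \left(4 + 2 x^{2}\right) \left(-2\right)\right) = Y \sqrt{Y + x} - \left(8 - x + 4 x^{2}\right) = -8 + x - 4 x^{2} + Y \sqrt{Y + x}$)
$87 + z{\left(-6,4 \right)} 31 = 87 + \left(-8 + 4 - 4 \cdot 4^{2} - 6 \sqrt{-6 + 4}\right) 31 = 87 + \left(-8 + 4 - 64 - 6 \sqrt{-2}\right) 31 = 87 + \left(-8 + 4 - 64 - 6 i \sqrt{2}\right) 31 = 87 + \left(-68 - 6 i \sqrt{2}\right) 31 = 87 - \left(2108 + 186 i \sqrt{2}\right) = -2021 - 186 i \sqrt{2}$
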